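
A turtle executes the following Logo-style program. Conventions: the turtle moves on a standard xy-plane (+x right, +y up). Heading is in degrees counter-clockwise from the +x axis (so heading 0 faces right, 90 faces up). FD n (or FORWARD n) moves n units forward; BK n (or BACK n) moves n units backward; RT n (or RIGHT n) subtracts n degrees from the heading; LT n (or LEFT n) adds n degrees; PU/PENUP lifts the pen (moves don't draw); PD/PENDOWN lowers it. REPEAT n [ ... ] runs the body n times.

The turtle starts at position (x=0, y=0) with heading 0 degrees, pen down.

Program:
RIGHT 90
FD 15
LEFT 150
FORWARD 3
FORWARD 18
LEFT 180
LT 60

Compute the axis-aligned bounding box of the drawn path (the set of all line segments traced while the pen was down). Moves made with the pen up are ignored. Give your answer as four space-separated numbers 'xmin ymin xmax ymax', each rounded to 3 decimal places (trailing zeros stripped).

Executing turtle program step by step:
Start: pos=(0,0), heading=0, pen down
RT 90: heading 0 -> 270
FD 15: (0,0) -> (0,-15) [heading=270, draw]
LT 150: heading 270 -> 60
FD 3: (0,-15) -> (1.5,-12.402) [heading=60, draw]
FD 18: (1.5,-12.402) -> (10.5,3.187) [heading=60, draw]
LT 180: heading 60 -> 240
LT 60: heading 240 -> 300
Final: pos=(10.5,3.187), heading=300, 3 segment(s) drawn

Segment endpoints: x in {0, 0, 1.5, 10.5}, y in {-15, -12.402, 0, 3.187}
xmin=0, ymin=-15, xmax=10.5, ymax=3.187

Answer: 0 -15 10.5 3.187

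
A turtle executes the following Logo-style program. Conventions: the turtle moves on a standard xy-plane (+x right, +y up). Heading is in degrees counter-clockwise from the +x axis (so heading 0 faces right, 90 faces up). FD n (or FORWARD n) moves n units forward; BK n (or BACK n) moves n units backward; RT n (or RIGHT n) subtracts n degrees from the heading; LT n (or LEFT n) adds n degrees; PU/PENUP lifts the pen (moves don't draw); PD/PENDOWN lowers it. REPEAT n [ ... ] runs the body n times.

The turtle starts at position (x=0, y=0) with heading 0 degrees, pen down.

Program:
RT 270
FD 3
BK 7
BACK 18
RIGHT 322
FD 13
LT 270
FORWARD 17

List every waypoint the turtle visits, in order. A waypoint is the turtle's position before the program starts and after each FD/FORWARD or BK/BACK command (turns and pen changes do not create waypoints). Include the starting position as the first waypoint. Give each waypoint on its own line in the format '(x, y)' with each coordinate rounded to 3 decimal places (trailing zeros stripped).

Executing turtle program step by step:
Start: pos=(0,0), heading=0, pen down
RT 270: heading 0 -> 90
FD 3: (0,0) -> (0,3) [heading=90, draw]
BK 7: (0,3) -> (0,-4) [heading=90, draw]
BK 18: (0,-4) -> (0,-22) [heading=90, draw]
RT 322: heading 90 -> 128
FD 13: (0,-22) -> (-8.004,-11.756) [heading=128, draw]
LT 270: heading 128 -> 38
FD 17: (-8.004,-11.756) -> (5.393,-1.29) [heading=38, draw]
Final: pos=(5.393,-1.29), heading=38, 5 segment(s) drawn
Waypoints (6 total):
(0, 0)
(0, 3)
(0, -4)
(0, -22)
(-8.004, -11.756)
(5.393, -1.29)

Answer: (0, 0)
(0, 3)
(0, -4)
(0, -22)
(-8.004, -11.756)
(5.393, -1.29)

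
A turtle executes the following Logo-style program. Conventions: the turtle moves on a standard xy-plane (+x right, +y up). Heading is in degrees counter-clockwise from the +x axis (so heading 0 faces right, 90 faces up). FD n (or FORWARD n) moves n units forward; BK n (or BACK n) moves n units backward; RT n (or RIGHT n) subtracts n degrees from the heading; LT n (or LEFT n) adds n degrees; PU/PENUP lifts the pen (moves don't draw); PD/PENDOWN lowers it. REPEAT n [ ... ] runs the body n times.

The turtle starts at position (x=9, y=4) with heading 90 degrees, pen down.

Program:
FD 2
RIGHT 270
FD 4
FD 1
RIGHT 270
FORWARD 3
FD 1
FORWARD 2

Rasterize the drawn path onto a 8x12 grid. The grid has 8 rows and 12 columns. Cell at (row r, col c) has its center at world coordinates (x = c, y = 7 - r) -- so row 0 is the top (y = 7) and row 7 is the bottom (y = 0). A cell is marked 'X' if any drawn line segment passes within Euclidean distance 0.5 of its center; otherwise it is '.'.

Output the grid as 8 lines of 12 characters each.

Segment 0: (9,4) -> (9,6)
Segment 1: (9,6) -> (5,6)
Segment 2: (5,6) -> (4,6)
Segment 3: (4,6) -> (4,3)
Segment 4: (4,3) -> (4,2)
Segment 5: (4,2) -> (4,-0)

Answer: ............
....XXXXXX..
....X....X..
....X....X..
....X.......
....X.......
....X.......
....X.......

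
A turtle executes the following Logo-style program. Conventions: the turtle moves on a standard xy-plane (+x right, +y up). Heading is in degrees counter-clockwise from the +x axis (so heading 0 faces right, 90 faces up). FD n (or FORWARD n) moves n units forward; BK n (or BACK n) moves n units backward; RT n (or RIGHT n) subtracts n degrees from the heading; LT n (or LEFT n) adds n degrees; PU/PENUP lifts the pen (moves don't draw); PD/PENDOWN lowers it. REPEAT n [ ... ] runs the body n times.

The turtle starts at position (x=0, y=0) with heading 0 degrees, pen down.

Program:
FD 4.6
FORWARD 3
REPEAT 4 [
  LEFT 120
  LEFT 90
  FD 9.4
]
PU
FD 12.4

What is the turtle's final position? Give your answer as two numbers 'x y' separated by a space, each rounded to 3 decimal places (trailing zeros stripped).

Answer: -6.741 12.92

Derivation:
Executing turtle program step by step:
Start: pos=(0,0), heading=0, pen down
FD 4.6: (0,0) -> (4.6,0) [heading=0, draw]
FD 3: (4.6,0) -> (7.6,0) [heading=0, draw]
REPEAT 4 [
  -- iteration 1/4 --
  LT 120: heading 0 -> 120
  LT 90: heading 120 -> 210
  FD 9.4: (7.6,0) -> (-0.541,-4.7) [heading=210, draw]
  -- iteration 2/4 --
  LT 120: heading 210 -> 330
  LT 90: heading 330 -> 60
  FD 9.4: (-0.541,-4.7) -> (4.159,3.441) [heading=60, draw]
  -- iteration 3/4 --
  LT 120: heading 60 -> 180
  LT 90: heading 180 -> 270
  FD 9.4: (4.159,3.441) -> (4.159,-5.959) [heading=270, draw]
  -- iteration 4/4 --
  LT 120: heading 270 -> 30
  LT 90: heading 30 -> 120
  FD 9.4: (4.159,-5.959) -> (-0.541,2.181) [heading=120, draw]
]
PU: pen up
FD 12.4: (-0.541,2.181) -> (-6.741,12.92) [heading=120, move]
Final: pos=(-6.741,12.92), heading=120, 6 segment(s) drawn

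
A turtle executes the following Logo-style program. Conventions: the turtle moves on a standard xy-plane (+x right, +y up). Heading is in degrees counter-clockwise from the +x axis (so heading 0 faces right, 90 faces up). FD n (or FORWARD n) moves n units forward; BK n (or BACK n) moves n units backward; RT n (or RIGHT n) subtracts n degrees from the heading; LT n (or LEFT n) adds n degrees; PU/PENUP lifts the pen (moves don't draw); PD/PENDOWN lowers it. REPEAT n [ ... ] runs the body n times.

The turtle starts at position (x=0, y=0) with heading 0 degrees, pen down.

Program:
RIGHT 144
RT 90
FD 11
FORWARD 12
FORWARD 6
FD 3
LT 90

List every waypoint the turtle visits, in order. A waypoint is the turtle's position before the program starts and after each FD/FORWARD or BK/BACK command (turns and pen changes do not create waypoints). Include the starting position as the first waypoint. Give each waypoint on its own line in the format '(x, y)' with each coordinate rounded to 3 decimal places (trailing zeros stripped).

Executing turtle program step by step:
Start: pos=(0,0), heading=0, pen down
RT 144: heading 0 -> 216
RT 90: heading 216 -> 126
FD 11: (0,0) -> (-6.466,8.899) [heading=126, draw]
FD 12: (-6.466,8.899) -> (-13.519,18.607) [heading=126, draw]
FD 6: (-13.519,18.607) -> (-17.046,23.461) [heading=126, draw]
FD 3: (-17.046,23.461) -> (-18.809,25.889) [heading=126, draw]
LT 90: heading 126 -> 216
Final: pos=(-18.809,25.889), heading=216, 4 segment(s) drawn
Waypoints (5 total):
(0, 0)
(-6.466, 8.899)
(-13.519, 18.607)
(-17.046, 23.461)
(-18.809, 25.889)

Answer: (0, 0)
(-6.466, 8.899)
(-13.519, 18.607)
(-17.046, 23.461)
(-18.809, 25.889)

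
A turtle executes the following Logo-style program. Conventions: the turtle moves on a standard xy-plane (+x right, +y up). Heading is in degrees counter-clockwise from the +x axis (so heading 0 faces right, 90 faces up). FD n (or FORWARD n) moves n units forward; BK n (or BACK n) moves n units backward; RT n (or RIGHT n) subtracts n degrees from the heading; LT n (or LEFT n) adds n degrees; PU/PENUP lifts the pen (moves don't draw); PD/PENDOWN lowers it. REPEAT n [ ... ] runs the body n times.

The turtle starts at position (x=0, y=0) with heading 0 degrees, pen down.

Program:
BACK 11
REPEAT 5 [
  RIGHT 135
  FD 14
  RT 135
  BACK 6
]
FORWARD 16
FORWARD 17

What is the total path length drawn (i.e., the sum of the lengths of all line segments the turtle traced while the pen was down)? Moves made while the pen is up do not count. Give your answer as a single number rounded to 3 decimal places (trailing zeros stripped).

Answer: 144

Derivation:
Executing turtle program step by step:
Start: pos=(0,0), heading=0, pen down
BK 11: (0,0) -> (-11,0) [heading=0, draw]
REPEAT 5 [
  -- iteration 1/5 --
  RT 135: heading 0 -> 225
  FD 14: (-11,0) -> (-20.899,-9.899) [heading=225, draw]
  RT 135: heading 225 -> 90
  BK 6: (-20.899,-9.899) -> (-20.899,-15.899) [heading=90, draw]
  -- iteration 2/5 --
  RT 135: heading 90 -> 315
  FD 14: (-20.899,-15.899) -> (-11,-25.799) [heading=315, draw]
  RT 135: heading 315 -> 180
  BK 6: (-11,-25.799) -> (-5,-25.799) [heading=180, draw]
  -- iteration 3/5 --
  RT 135: heading 180 -> 45
  FD 14: (-5,-25.799) -> (4.899,-15.899) [heading=45, draw]
  RT 135: heading 45 -> 270
  BK 6: (4.899,-15.899) -> (4.899,-9.899) [heading=270, draw]
  -- iteration 4/5 --
  RT 135: heading 270 -> 135
  FD 14: (4.899,-9.899) -> (-5,0) [heading=135, draw]
  RT 135: heading 135 -> 0
  BK 6: (-5,0) -> (-11,0) [heading=0, draw]
  -- iteration 5/5 --
  RT 135: heading 0 -> 225
  FD 14: (-11,0) -> (-20.899,-9.899) [heading=225, draw]
  RT 135: heading 225 -> 90
  BK 6: (-20.899,-9.899) -> (-20.899,-15.899) [heading=90, draw]
]
FD 16: (-20.899,-15.899) -> (-20.899,0.101) [heading=90, draw]
FD 17: (-20.899,0.101) -> (-20.899,17.101) [heading=90, draw]
Final: pos=(-20.899,17.101), heading=90, 13 segment(s) drawn

Segment lengths:
  seg 1: (0,0) -> (-11,0), length = 11
  seg 2: (-11,0) -> (-20.899,-9.899), length = 14
  seg 3: (-20.899,-9.899) -> (-20.899,-15.899), length = 6
  seg 4: (-20.899,-15.899) -> (-11,-25.799), length = 14
  seg 5: (-11,-25.799) -> (-5,-25.799), length = 6
  seg 6: (-5,-25.799) -> (4.899,-15.899), length = 14
  seg 7: (4.899,-15.899) -> (4.899,-9.899), length = 6
  seg 8: (4.899,-9.899) -> (-5,0), length = 14
  seg 9: (-5,0) -> (-11,0), length = 6
  seg 10: (-11,0) -> (-20.899,-9.899), length = 14
  seg 11: (-20.899,-9.899) -> (-20.899,-15.899), length = 6
  seg 12: (-20.899,-15.899) -> (-20.899,0.101), length = 16
  seg 13: (-20.899,0.101) -> (-20.899,17.101), length = 17
Total = 144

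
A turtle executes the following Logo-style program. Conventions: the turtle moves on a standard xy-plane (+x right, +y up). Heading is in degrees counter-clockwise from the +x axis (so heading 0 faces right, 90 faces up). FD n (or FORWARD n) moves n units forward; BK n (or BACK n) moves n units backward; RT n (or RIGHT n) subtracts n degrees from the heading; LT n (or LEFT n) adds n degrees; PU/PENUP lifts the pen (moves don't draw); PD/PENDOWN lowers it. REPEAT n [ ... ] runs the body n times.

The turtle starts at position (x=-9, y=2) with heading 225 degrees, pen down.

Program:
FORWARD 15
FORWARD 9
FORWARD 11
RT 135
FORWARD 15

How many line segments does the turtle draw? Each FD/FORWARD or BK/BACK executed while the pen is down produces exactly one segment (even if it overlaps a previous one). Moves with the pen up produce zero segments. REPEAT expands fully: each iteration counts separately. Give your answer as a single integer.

Executing turtle program step by step:
Start: pos=(-9,2), heading=225, pen down
FD 15: (-9,2) -> (-19.607,-8.607) [heading=225, draw]
FD 9: (-19.607,-8.607) -> (-25.971,-14.971) [heading=225, draw]
FD 11: (-25.971,-14.971) -> (-33.749,-22.749) [heading=225, draw]
RT 135: heading 225 -> 90
FD 15: (-33.749,-22.749) -> (-33.749,-7.749) [heading=90, draw]
Final: pos=(-33.749,-7.749), heading=90, 4 segment(s) drawn
Segments drawn: 4

Answer: 4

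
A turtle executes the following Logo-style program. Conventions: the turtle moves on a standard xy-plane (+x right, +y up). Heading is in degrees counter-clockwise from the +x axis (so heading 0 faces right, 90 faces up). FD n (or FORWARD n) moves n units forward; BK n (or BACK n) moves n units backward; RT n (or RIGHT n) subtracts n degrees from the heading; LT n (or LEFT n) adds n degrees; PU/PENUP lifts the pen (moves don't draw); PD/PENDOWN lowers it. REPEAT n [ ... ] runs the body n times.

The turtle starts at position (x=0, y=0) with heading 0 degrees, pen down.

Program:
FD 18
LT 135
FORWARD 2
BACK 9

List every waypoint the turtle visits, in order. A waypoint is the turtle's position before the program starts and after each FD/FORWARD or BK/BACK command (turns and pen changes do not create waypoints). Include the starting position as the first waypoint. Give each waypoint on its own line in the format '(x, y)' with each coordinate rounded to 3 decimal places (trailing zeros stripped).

Executing turtle program step by step:
Start: pos=(0,0), heading=0, pen down
FD 18: (0,0) -> (18,0) [heading=0, draw]
LT 135: heading 0 -> 135
FD 2: (18,0) -> (16.586,1.414) [heading=135, draw]
BK 9: (16.586,1.414) -> (22.95,-4.95) [heading=135, draw]
Final: pos=(22.95,-4.95), heading=135, 3 segment(s) drawn
Waypoints (4 total):
(0, 0)
(18, 0)
(16.586, 1.414)
(22.95, -4.95)

Answer: (0, 0)
(18, 0)
(16.586, 1.414)
(22.95, -4.95)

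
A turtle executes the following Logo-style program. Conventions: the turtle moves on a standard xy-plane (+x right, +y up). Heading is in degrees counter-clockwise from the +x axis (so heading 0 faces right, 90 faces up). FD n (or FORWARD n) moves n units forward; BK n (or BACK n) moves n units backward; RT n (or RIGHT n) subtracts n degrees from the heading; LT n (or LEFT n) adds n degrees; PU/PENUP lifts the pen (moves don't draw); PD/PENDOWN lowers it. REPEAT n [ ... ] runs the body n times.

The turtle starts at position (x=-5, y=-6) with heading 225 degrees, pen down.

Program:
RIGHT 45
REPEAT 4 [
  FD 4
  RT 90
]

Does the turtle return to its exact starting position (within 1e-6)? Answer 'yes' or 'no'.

Answer: yes

Derivation:
Executing turtle program step by step:
Start: pos=(-5,-6), heading=225, pen down
RT 45: heading 225 -> 180
REPEAT 4 [
  -- iteration 1/4 --
  FD 4: (-5,-6) -> (-9,-6) [heading=180, draw]
  RT 90: heading 180 -> 90
  -- iteration 2/4 --
  FD 4: (-9,-6) -> (-9,-2) [heading=90, draw]
  RT 90: heading 90 -> 0
  -- iteration 3/4 --
  FD 4: (-9,-2) -> (-5,-2) [heading=0, draw]
  RT 90: heading 0 -> 270
  -- iteration 4/4 --
  FD 4: (-5,-2) -> (-5,-6) [heading=270, draw]
  RT 90: heading 270 -> 180
]
Final: pos=(-5,-6), heading=180, 4 segment(s) drawn

Start position: (-5, -6)
Final position: (-5, -6)
Distance = 0; < 1e-6 -> CLOSED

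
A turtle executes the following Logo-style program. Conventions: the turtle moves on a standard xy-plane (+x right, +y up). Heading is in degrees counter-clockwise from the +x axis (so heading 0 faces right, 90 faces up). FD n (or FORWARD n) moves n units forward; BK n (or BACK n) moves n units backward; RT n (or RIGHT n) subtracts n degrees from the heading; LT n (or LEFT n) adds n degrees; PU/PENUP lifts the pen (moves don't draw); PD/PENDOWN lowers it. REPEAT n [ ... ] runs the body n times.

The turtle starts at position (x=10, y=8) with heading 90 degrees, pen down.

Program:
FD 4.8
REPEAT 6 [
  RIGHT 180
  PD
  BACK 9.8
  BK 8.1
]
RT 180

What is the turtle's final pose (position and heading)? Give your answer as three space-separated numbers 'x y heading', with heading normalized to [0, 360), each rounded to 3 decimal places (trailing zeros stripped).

Executing turtle program step by step:
Start: pos=(10,8), heading=90, pen down
FD 4.8: (10,8) -> (10,12.8) [heading=90, draw]
REPEAT 6 [
  -- iteration 1/6 --
  RT 180: heading 90 -> 270
  PD: pen down
  BK 9.8: (10,12.8) -> (10,22.6) [heading=270, draw]
  BK 8.1: (10,22.6) -> (10,30.7) [heading=270, draw]
  -- iteration 2/6 --
  RT 180: heading 270 -> 90
  PD: pen down
  BK 9.8: (10,30.7) -> (10,20.9) [heading=90, draw]
  BK 8.1: (10,20.9) -> (10,12.8) [heading=90, draw]
  -- iteration 3/6 --
  RT 180: heading 90 -> 270
  PD: pen down
  BK 9.8: (10,12.8) -> (10,22.6) [heading=270, draw]
  BK 8.1: (10,22.6) -> (10,30.7) [heading=270, draw]
  -- iteration 4/6 --
  RT 180: heading 270 -> 90
  PD: pen down
  BK 9.8: (10,30.7) -> (10,20.9) [heading=90, draw]
  BK 8.1: (10,20.9) -> (10,12.8) [heading=90, draw]
  -- iteration 5/6 --
  RT 180: heading 90 -> 270
  PD: pen down
  BK 9.8: (10,12.8) -> (10,22.6) [heading=270, draw]
  BK 8.1: (10,22.6) -> (10,30.7) [heading=270, draw]
  -- iteration 6/6 --
  RT 180: heading 270 -> 90
  PD: pen down
  BK 9.8: (10,30.7) -> (10,20.9) [heading=90, draw]
  BK 8.1: (10,20.9) -> (10,12.8) [heading=90, draw]
]
RT 180: heading 90 -> 270
Final: pos=(10,12.8), heading=270, 13 segment(s) drawn

Answer: 10 12.8 270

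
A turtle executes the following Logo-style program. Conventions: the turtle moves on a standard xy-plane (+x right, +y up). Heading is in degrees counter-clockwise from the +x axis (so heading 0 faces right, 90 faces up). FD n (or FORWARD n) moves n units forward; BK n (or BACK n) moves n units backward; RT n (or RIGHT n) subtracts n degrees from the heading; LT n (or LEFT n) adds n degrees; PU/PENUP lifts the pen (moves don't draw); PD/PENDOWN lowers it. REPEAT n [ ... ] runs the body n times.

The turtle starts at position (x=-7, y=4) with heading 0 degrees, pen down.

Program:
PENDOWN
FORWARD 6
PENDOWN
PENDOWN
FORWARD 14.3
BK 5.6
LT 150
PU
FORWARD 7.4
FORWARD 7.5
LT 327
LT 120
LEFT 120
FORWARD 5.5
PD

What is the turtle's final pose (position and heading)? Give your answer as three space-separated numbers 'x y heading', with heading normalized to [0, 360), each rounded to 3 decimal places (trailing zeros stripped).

Answer: 0.289 11.162 357

Derivation:
Executing turtle program step by step:
Start: pos=(-7,4), heading=0, pen down
PD: pen down
FD 6: (-7,4) -> (-1,4) [heading=0, draw]
PD: pen down
PD: pen down
FD 14.3: (-1,4) -> (13.3,4) [heading=0, draw]
BK 5.6: (13.3,4) -> (7.7,4) [heading=0, draw]
LT 150: heading 0 -> 150
PU: pen up
FD 7.4: (7.7,4) -> (1.291,7.7) [heading=150, move]
FD 7.5: (1.291,7.7) -> (-5.204,11.45) [heading=150, move]
LT 327: heading 150 -> 117
LT 120: heading 117 -> 237
LT 120: heading 237 -> 357
FD 5.5: (-5.204,11.45) -> (0.289,11.162) [heading=357, move]
PD: pen down
Final: pos=(0.289,11.162), heading=357, 3 segment(s) drawn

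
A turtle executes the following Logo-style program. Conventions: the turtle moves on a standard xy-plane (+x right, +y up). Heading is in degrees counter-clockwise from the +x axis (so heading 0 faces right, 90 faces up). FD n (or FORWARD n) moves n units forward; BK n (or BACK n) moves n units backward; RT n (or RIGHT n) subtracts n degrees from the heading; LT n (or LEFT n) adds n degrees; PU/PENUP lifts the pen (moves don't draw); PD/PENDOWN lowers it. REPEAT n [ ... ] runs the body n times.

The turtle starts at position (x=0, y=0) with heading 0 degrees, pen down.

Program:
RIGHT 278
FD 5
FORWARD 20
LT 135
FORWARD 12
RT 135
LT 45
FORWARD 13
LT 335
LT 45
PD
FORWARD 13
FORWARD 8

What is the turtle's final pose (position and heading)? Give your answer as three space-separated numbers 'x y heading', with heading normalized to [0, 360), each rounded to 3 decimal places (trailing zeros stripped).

Answer: -31.54 39.355 147

Derivation:
Executing turtle program step by step:
Start: pos=(0,0), heading=0, pen down
RT 278: heading 0 -> 82
FD 5: (0,0) -> (0.696,4.951) [heading=82, draw]
FD 20: (0.696,4.951) -> (3.479,24.757) [heading=82, draw]
LT 135: heading 82 -> 217
FD 12: (3.479,24.757) -> (-6.104,17.535) [heading=217, draw]
RT 135: heading 217 -> 82
LT 45: heading 82 -> 127
FD 13: (-6.104,17.535) -> (-13.928,27.917) [heading=127, draw]
LT 335: heading 127 -> 102
LT 45: heading 102 -> 147
PD: pen down
FD 13: (-13.928,27.917) -> (-24.831,34.997) [heading=147, draw]
FD 8: (-24.831,34.997) -> (-31.54,39.355) [heading=147, draw]
Final: pos=(-31.54,39.355), heading=147, 6 segment(s) drawn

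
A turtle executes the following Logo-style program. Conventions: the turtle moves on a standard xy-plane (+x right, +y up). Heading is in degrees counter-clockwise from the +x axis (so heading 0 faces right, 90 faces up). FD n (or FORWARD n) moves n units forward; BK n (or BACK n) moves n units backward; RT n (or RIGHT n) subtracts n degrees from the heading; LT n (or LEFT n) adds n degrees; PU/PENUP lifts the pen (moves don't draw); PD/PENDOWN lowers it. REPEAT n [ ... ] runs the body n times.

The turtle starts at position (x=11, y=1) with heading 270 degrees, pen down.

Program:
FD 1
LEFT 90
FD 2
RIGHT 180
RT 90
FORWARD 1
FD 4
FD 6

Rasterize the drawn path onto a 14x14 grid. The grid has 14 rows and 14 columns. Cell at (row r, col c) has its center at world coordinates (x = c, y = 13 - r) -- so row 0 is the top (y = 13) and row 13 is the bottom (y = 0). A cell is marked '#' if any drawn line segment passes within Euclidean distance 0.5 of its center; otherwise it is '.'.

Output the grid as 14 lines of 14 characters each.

Segment 0: (11,1) -> (11,0)
Segment 1: (11,0) -> (13,-0)
Segment 2: (13,-0) -> (13,1)
Segment 3: (13,1) -> (13,5)
Segment 4: (13,5) -> (13,11)

Answer: ..............
..............
.............#
.............#
.............#
.............#
.............#
.............#
.............#
.............#
.............#
.............#
...........#.#
...........###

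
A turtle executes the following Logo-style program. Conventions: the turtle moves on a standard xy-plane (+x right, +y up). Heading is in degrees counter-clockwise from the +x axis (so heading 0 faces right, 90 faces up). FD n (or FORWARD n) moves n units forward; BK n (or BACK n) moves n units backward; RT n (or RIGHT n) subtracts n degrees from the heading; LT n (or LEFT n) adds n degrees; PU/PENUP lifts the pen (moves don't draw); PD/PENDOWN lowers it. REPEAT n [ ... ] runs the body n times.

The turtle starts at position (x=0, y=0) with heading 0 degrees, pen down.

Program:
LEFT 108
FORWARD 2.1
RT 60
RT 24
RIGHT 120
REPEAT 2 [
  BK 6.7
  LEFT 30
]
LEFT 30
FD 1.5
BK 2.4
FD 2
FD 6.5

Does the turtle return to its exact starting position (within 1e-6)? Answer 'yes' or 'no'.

Answer: no

Derivation:
Executing turtle program step by step:
Start: pos=(0,0), heading=0, pen down
LT 108: heading 0 -> 108
FD 2.1: (0,0) -> (-0.649,1.997) [heading=108, draw]
RT 60: heading 108 -> 48
RT 24: heading 48 -> 24
RT 120: heading 24 -> 264
REPEAT 2 [
  -- iteration 1/2 --
  BK 6.7: (-0.649,1.997) -> (0.051,8.661) [heading=264, draw]
  LT 30: heading 264 -> 294
  -- iteration 2/2 --
  BK 6.7: (0.051,8.661) -> (-2.674,14.781) [heading=294, draw]
  LT 30: heading 294 -> 324
]
LT 30: heading 324 -> 354
FD 1.5: (-2.674,14.781) -> (-1.182,14.624) [heading=354, draw]
BK 2.4: (-1.182,14.624) -> (-3.569,14.875) [heading=354, draw]
FD 2: (-3.569,14.875) -> (-1.58,14.666) [heading=354, draw]
FD 6.5: (-1.58,14.666) -> (4.885,13.987) [heading=354, draw]
Final: pos=(4.885,13.987), heading=354, 7 segment(s) drawn

Start position: (0, 0)
Final position: (4.885, 13.987)
Distance = 14.815; >= 1e-6 -> NOT closed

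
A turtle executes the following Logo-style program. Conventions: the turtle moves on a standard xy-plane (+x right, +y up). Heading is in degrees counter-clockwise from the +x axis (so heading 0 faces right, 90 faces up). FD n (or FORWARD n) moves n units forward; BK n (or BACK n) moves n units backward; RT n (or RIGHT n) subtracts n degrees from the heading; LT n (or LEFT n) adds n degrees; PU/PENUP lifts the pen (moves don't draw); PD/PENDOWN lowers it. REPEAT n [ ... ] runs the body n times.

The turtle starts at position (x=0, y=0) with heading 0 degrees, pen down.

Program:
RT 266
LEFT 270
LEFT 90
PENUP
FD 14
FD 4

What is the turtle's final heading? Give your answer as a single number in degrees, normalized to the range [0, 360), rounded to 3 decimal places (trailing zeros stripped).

Executing turtle program step by step:
Start: pos=(0,0), heading=0, pen down
RT 266: heading 0 -> 94
LT 270: heading 94 -> 4
LT 90: heading 4 -> 94
PU: pen up
FD 14: (0,0) -> (-0.977,13.966) [heading=94, move]
FD 4: (-0.977,13.966) -> (-1.256,17.956) [heading=94, move]
Final: pos=(-1.256,17.956), heading=94, 0 segment(s) drawn

Answer: 94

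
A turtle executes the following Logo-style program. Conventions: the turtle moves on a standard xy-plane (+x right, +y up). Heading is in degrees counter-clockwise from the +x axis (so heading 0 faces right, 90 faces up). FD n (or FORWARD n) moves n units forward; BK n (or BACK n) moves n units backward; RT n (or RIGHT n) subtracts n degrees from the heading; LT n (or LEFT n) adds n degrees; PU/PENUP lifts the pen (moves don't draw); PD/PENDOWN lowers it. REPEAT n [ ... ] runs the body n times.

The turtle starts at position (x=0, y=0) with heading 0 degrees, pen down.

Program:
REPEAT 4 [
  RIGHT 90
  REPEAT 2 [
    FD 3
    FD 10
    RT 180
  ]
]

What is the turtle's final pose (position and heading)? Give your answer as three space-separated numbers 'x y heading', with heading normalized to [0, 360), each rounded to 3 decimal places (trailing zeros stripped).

Executing turtle program step by step:
Start: pos=(0,0), heading=0, pen down
REPEAT 4 [
  -- iteration 1/4 --
  RT 90: heading 0 -> 270
  REPEAT 2 [
    -- iteration 1/2 --
    FD 3: (0,0) -> (0,-3) [heading=270, draw]
    FD 10: (0,-3) -> (0,-13) [heading=270, draw]
    RT 180: heading 270 -> 90
    -- iteration 2/2 --
    FD 3: (0,-13) -> (0,-10) [heading=90, draw]
    FD 10: (0,-10) -> (0,0) [heading=90, draw]
    RT 180: heading 90 -> 270
  ]
  -- iteration 2/4 --
  RT 90: heading 270 -> 180
  REPEAT 2 [
    -- iteration 1/2 --
    FD 3: (0,0) -> (-3,0) [heading=180, draw]
    FD 10: (-3,0) -> (-13,0) [heading=180, draw]
    RT 180: heading 180 -> 0
    -- iteration 2/2 --
    FD 3: (-13,0) -> (-10,0) [heading=0, draw]
    FD 10: (-10,0) -> (0,0) [heading=0, draw]
    RT 180: heading 0 -> 180
  ]
  -- iteration 3/4 --
  RT 90: heading 180 -> 90
  REPEAT 2 [
    -- iteration 1/2 --
    FD 3: (0,0) -> (0,3) [heading=90, draw]
    FD 10: (0,3) -> (0,13) [heading=90, draw]
    RT 180: heading 90 -> 270
    -- iteration 2/2 --
    FD 3: (0,13) -> (0,10) [heading=270, draw]
    FD 10: (0,10) -> (0,0) [heading=270, draw]
    RT 180: heading 270 -> 90
  ]
  -- iteration 4/4 --
  RT 90: heading 90 -> 0
  REPEAT 2 [
    -- iteration 1/2 --
    FD 3: (0,0) -> (3,0) [heading=0, draw]
    FD 10: (3,0) -> (13,0) [heading=0, draw]
    RT 180: heading 0 -> 180
    -- iteration 2/2 --
    FD 3: (13,0) -> (10,0) [heading=180, draw]
    FD 10: (10,0) -> (0,0) [heading=180, draw]
    RT 180: heading 180 -> 0
  ]
]
Final: pos=(0,0), heading=0, 16 segment(s) drawn

Answer: 0 0 0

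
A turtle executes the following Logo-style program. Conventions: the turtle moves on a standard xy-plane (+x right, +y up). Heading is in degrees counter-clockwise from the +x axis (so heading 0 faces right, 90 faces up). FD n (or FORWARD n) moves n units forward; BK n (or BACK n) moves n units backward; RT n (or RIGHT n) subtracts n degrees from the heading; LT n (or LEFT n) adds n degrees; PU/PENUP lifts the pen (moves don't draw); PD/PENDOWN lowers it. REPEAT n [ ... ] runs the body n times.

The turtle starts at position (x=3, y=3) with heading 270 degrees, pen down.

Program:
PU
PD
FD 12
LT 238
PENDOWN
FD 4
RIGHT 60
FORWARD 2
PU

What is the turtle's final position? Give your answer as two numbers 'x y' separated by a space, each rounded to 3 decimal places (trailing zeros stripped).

Answer: -0.322 -4.882

Derivation:
Executing turtle program step by step:
Start: pos=(3,3), heading=270, pen down
PU: pen up
PD: pen down
FD 12: (3,3) -> (3,-9) [heading=270, draw]
LT 238: heading 270 -> 148
PD: pen down
FD 4: (3,-9) -> (-0.392,-6.88) [heading=148, draw]
RT 60: heading 148 -> 88
FD 2: (-0.392,-6.88) -> (-0.322,-4.882) [heading=88, draw]
PU: pen up
Final: pos=(-0.322,-4.882), heading=88, 3 segment(s) drawn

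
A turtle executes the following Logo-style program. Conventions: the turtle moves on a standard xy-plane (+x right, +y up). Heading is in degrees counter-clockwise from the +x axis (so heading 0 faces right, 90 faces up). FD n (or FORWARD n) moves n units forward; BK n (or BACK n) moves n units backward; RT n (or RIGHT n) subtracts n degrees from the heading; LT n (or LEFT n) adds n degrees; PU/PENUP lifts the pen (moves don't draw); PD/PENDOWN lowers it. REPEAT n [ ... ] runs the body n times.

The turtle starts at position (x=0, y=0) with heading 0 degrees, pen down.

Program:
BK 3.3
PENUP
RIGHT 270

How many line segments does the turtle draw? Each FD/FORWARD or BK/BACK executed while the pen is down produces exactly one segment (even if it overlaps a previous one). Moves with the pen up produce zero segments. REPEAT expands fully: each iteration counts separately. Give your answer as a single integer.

Executing turtle program step by step:
Start: pos=(0,0), heading=0, pen down
BK 3.3: (0,0) -> (-3.3,0) [heading=0, draw]
PU: pen up
RT 270: heading 0 -> 90
Final: pos=(-3.3,0), heading=90, 1 segment(s) drawn
Segments drawn: 1

Answer: 1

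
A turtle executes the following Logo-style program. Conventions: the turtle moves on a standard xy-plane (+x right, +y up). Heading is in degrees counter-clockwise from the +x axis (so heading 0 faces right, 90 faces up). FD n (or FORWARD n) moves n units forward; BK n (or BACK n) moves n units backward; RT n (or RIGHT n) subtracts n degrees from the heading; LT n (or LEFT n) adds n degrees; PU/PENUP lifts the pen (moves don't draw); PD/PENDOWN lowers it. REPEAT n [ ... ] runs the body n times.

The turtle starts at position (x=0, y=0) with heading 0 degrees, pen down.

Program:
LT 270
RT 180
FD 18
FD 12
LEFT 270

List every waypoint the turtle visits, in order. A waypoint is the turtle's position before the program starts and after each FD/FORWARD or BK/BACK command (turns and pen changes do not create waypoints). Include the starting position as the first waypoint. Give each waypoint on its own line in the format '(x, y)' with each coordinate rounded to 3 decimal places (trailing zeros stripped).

Executing turtle program step by step:
Start: pos=(0,0), heading=0, pen down
LT 270: heading 0 -> 270
RT 180: heading 270 -> 90
FD 18: (0,0) -> (0,18) [heading=90, draw]
FD 12: (0,18) -> (0,30) [heading=90, draw]
LT 270: heading 90 -> 0
Final: pos=(0,30), heading=0, 2 segment(s) drawn
Waypoints (3 total):
(0, 0)
(0, 18)
(0, 30)

Answer: (0, 0)
(0, 18)
(0, 30)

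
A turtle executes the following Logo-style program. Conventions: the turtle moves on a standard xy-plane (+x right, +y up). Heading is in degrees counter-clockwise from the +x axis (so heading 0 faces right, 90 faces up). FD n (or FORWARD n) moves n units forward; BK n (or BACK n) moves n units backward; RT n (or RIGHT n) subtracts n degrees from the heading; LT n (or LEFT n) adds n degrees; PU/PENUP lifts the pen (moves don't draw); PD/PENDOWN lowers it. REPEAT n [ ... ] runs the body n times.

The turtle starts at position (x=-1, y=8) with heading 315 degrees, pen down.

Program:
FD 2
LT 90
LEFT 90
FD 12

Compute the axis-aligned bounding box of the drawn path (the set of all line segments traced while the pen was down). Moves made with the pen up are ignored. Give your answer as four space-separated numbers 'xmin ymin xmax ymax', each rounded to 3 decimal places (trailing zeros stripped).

Answer: -8.071 6.586 0.414 15.071

Derivation:
Executing turtle program step by step:
Start: pos=(-1,8), heading=315, pen down
FD 2: (-1,8) -> (0.414,6.586) [heading=315, draw]
LT 90: heading 315 -> 45
LT 90: heading 45 -> 135
FD 12: (0.414,6.586) -> (-8.071,15.071) [heading=135, draw]
Final: pos=(-8.071,15.071), heading=135, 2 segment(s) drawn

Segment endpoints: x in {-8.071, -1, 0.414}, y in {6.586, 8, 15.071}
xmin=-8.071, ymin=6.586, xmax=0.414, ymax=15.071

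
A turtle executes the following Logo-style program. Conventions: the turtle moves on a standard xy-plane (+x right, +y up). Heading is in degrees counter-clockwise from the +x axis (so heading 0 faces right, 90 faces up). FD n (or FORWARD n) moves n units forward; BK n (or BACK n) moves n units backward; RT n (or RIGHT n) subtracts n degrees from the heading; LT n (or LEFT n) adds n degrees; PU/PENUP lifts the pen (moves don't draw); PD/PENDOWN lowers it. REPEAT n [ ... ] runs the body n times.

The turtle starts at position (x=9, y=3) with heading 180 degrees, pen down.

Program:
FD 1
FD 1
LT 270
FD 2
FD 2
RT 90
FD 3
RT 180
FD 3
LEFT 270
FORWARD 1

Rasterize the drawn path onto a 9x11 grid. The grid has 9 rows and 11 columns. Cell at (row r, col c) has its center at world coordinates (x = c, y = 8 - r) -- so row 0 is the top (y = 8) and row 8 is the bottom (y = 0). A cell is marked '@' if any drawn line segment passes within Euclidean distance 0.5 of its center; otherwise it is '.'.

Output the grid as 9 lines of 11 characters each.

Segment 0: (9,3) -> (8,3)
Segment 1: (8,3) -> (7,3)
Segment 2: (7,3) -> (7,5)
Segment 3: (7,5) -> (7,7)
Segment 4: (7,7) -> (10,7)
Segment 5: (10,7) -> (7,7)
Segment 6: (7,7) -> (7,8)

Answer: .......@...
.......@@@@
.......@...
.......@...
.......@...
.......@@@.
...........
...........
...........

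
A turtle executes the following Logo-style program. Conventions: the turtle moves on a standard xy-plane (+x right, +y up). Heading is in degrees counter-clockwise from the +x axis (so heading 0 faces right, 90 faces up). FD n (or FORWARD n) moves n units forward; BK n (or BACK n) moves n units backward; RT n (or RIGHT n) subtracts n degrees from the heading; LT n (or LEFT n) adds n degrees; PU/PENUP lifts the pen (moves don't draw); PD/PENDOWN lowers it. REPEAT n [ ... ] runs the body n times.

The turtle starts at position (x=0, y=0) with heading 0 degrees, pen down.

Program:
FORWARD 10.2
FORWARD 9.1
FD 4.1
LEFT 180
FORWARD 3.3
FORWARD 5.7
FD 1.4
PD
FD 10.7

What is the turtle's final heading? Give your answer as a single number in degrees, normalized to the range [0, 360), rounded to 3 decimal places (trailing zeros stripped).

Answer: 180

Derivation:
Executing turtle program step by step:
Start: pos=(0,0), heading=0, pen down
FD 10.2: (0,0) -> (10.2,0) [heading=0, draw]
FD 9.1: (10.2,0) -> (19.3,0) [heading=0, draw]
FD 4.1: (19.3,0) -> (23.4,0) [heading=0, draw]
LT 180: heading 0 -> 180
FD 3.3: (23.4,0) -> (20.1,0) [heading=180, draw]
FD 5.7: (20.1,0) -> (14.4,0) [heading=180, draw]
FD 1.4: (14.4,0) -> (13,0) [heading=180, draw]
PD: pen down
FD 10.7: (13,0) -> (2.3,0) [heading=180, draw]
Final: pos=(2.3,0), heading=180, 7 segment(s) drawn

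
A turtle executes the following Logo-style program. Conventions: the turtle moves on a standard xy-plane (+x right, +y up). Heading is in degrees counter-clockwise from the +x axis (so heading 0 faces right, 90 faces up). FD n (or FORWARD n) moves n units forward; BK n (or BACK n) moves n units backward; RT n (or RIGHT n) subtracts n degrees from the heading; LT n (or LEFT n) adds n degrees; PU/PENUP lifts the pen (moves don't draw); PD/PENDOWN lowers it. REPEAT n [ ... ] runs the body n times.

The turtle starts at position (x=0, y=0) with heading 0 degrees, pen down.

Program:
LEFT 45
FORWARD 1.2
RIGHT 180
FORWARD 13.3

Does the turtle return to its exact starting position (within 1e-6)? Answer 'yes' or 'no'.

Answer: no

Derivation:
Executing turtle program step by step:
Start: pos=(0,0), heading=0, pen down
LT 45: heading 0 -> 45
FD 1.2: (0,0) -> (0.849,0.849) [heading=45, draw]
RT 180: heading 45 -> 225
FD 13.3: (0.849,0.849) -> (-8.556,-8.556) [heading=225, draw]
Final: pos=(-8.556,-8.556), heading=225, 2 segment(s) drawn

Start position: (0, 0)
Final position: (-8.556, -8.556)
Distance = 12.1; >= 1e-6 -> NOT closed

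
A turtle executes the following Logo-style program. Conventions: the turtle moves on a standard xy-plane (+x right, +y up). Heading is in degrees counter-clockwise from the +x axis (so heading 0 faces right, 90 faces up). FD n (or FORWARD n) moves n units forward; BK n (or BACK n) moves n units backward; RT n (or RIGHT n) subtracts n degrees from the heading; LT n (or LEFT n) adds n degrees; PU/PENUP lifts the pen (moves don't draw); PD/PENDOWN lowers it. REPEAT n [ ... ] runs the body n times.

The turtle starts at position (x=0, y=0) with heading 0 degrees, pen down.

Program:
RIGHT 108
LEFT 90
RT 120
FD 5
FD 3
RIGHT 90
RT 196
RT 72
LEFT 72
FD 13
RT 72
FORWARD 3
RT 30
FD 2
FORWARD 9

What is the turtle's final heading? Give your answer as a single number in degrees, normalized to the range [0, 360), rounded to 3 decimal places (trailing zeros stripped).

Answer: 194

Derivation:
Executing turtle program step by step:
Start: pos=(0,0), heading=0, pen down
RT 108: heading 0 -> 252
LT 90: heading 252 -> 342
RT 120: heading 342 -> 222
FD 5: (0,0) -> (-3.716,-3.346) [heading=222, draw]
FD 3: (-3.716,-3.346) -> (-5.945,-5.353) [heading=222, draw]
RT 90: heading 222 -> 132
RT 196: heading 132 -> 296
RT 72: heading 296 -> 224
LT 72: heading 224 -> 296
FD 13: (-5.945,-5.353) -> (-0.246,-17.037) [heading=296, draw]
RT 72: heading 296 -> 224
FD 3: (-0.246,-17.037) -> (-2.404,-19.121) [heading=224, draw]
RT 30: heading 224 -> 194
FD 2: (-2.404,-19.121) -> (-4.345,-19.605) [heading=194, draw]
FD 9: (-4.345,-19.605) -> (-13.078,-21.782) [heading=194, draw]
Final: pos=(-13.078,-21.782), heading=194, 6 segment(s) drawn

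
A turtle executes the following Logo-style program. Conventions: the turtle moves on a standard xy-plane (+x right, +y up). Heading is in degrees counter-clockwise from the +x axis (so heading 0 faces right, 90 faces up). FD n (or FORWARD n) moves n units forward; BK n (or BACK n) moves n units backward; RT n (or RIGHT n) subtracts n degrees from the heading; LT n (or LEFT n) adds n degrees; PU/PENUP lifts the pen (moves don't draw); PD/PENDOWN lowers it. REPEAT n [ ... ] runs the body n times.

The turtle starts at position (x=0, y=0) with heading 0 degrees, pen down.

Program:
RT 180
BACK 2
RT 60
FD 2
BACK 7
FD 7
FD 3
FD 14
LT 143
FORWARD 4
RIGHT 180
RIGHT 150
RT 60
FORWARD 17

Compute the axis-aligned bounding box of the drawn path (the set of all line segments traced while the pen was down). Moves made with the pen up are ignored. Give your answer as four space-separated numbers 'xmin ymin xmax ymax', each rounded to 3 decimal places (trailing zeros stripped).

Answer: -18.218 -4.33 4.5 16.454

Derivation:
Executing turtle program step by step:
Start: pos=(0,0), heading=0, pen down
RT 180: heading 0 -> 180
BK 2: (0,0) -> (2,0) [heading=180, draw]
RT 60: heading 180 -> 120
FD 2: (2,0) -> (1,1.732) [heading=120, draw]
BK 7: (1,1.732) -> (4.5,-4.33) [heading=120, draw]
FD 7: (4.5,-4.33) -> (1,1.732) [heading=120, draw]
FD 3: (1,1.732) -> (-0.5,4.33) [heading=120, draw]
FD 14: (-0.5,4.33) -> (-7.5,16.454) [heading=120, draw]
LT 143: heading 120 -> 263
FD 4: (-7.5,16.454) -> (-7.987,12.484) [heading=263, draw]
RT 180: heading 263 -> 83
RT 150: heading 83 -> 293
RT 60: heading 293 -> 233
FD 17: (-7.987,12.484) -> (-18.218,-1.093) [heading=233, draw]
Final: pos=(-18.218,-1.093), heading=233, 8 segment(s) drawn

Segment endpoints: x in {-18.218, -7.987, -7.5, -0.5, 0, 1, 1, 2, 4.5}, y in {-4.33, -1.093, 0, 0, 1.732, 1.732, 4.33, 12.484, 16.454}
xmin=-18.218, ymin=-4.33, xmax=4.5, ymax=16.454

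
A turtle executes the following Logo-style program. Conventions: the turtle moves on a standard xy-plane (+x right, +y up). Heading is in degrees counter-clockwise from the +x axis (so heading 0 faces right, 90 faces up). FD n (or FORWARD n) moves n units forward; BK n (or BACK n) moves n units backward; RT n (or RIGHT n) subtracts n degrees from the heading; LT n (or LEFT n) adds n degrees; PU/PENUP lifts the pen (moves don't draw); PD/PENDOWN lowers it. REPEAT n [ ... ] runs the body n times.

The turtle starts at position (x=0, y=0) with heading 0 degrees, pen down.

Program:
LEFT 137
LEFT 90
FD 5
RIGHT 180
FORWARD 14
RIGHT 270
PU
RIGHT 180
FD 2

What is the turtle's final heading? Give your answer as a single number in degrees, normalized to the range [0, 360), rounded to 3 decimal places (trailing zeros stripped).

Executing turtle program step by step:
Start: pos=(0,0), heading=0, pen down
LT 137: heading 0 -> 137
LT 90: heading 137 -> 227
FD 5: (0,0) -> (-3.41,-3.657) [heading=227, draw]
RT 180: heading 227 -> 47
FD 14: (-3.41,-3.657) -> (6.138,6.582) [heading=47, draw]
RT 270: heading 47 -> 137
PU: pen up
RT 180: heading 137 -> 317
FD 2: (6.138,6.582) -> (7.601,5.218) [heading=317, move]
Final: pos=(7.601,5.218), heading=317, 2 segment(s) drawn

Answer: 317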